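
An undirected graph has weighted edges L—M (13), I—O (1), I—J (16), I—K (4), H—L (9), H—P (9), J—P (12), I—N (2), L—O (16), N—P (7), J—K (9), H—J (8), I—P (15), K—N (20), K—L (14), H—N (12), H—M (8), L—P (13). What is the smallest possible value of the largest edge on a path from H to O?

Some routes from H to O:
H - N - P - J - K - I - O: max(12, 7, 12, 9, 4, 1) = 12
H - J - K - I - O: max(8, 9, 4, 1) = 9
H - P - N - I - O: max(9, 7, 2, 1) = 9
Best route has worst link 9.

9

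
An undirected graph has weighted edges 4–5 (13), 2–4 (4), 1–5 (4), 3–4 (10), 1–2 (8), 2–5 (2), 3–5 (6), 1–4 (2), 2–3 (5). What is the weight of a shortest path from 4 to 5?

6

Comparing a few candidate routes:
4→1→5: 2 + 4 = 6
4→1→2→5: 2 + 8 + 2 = 12
4→2→5: 4 + 2 = 6
The minimum is 6.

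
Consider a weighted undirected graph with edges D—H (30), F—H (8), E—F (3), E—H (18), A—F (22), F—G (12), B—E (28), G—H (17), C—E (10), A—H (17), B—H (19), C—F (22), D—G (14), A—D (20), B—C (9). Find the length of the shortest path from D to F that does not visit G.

38

Checking several routes:
D -> A -> H -> E -> F: 20 + 17 + 18 + 3 = 58
D -> A -> H -> F: 20 + 17 + 8 = 45
D -> A -> F: 20 + 22 = 42
D -> H -> F: 30 + 8 = 38
D -> H -> E -> F: 30 + 18 + 3 = 51
Shortest: 38.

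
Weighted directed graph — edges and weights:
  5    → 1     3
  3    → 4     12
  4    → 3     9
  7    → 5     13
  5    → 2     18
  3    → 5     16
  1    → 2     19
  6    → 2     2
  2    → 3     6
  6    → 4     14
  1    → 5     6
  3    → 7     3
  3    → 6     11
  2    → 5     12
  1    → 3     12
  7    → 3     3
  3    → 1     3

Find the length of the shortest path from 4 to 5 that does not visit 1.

25

Routes from 4 to 5 avoiding 1:
4 - 3 - 6 - 2 - 5: 9 + 11 + 2 + 12 = 34
4 - 3 - 7 - 5: 9 + 3 + 13 = 25
4 - 3 - 5: 9 + 16 = 25
Shortest: 25.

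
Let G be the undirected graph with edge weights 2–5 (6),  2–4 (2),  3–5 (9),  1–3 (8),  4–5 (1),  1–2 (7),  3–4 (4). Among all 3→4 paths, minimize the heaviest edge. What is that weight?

4

Routes from 3 to 4:
3→4: max(4) = 4
3→1→2→5→4: max(8, 7, 6, 1) = 8
3→5→2→4: max(9, 6, 2) = 9
3→1→2→4: max(8, 7, 2) = 8
3→5→4: max(9, 1) = 9
The minimum achievable maximum is 4.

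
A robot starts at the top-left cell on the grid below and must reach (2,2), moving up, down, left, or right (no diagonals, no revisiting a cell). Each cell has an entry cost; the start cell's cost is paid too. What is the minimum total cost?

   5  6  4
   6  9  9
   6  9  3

Best path: (0,0) → (0,1) → (0,2) → (1,2) → (2,2)
Cost: 5 + 6 + 4 + 9 + 3 = 27

27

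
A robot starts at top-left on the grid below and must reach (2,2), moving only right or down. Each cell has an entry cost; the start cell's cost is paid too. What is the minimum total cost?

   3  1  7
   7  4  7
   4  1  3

Best path: [0,0] -> [0,1] -> [1,1] -> [2,1] -> [2,2]
Cost: 3 + 1 + 4 + 1 + 3 = 12

12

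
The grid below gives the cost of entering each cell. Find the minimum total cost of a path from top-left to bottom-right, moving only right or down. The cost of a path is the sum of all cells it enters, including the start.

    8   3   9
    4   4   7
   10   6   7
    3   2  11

34

Cheapest: [0,0]→[0,1]→[1,1]→[2,1]→[3,1]→[3,2]
  8 + 3 + 4 + 6 + 2 + 11 = 34
(Top row then right column would cost 45.)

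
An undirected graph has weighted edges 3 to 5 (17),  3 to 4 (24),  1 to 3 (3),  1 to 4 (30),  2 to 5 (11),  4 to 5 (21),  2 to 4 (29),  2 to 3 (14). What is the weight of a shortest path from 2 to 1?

Comparing a few candidate routes:
2 - 5 - 3 - 1: 11 + 17 + 3 = 31
2 - 4 - 3 - 1: 29 + 24 + 3 = 56
2 - 3 - 1: 14 + 3 = 17
The minimum is 17.

17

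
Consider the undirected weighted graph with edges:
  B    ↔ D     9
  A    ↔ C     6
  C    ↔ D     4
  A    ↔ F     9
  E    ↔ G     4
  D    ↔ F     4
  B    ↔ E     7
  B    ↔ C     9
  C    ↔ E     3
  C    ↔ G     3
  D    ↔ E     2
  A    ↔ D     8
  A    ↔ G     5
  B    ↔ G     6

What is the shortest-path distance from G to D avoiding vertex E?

A few of the G→D routes:
G-A-C-D: 5 + 6 + 4 = 15
G-A-D: 5 + 8 = 13
G-C-D: 3 + 4 = 7
The minimum is 7.

7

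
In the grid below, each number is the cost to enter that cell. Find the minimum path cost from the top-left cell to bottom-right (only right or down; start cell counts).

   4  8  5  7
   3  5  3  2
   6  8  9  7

Path (0,0) -> (1,0) -> (1,1) -> (1,2) -> (1,3) -> (2,3): 4 + 3 + 5 + 3 + 2 + 7 = 24.
(Top row then right column would cost 33.)

24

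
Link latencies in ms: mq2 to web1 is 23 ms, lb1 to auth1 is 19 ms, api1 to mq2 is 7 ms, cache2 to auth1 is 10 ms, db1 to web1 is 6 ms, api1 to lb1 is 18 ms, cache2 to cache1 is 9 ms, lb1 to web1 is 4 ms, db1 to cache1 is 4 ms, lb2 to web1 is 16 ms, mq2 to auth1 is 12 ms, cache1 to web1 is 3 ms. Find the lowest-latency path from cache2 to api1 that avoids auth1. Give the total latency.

Paths from cache2 to api1 avoiding auth1:
cache2 → cache1 → web1 → mq2 → api1: 9 + 3 + 23 + 7 = 42
cache2 → cache1 → web1 → lb1 → api1: 9 + 3 + 4 + 18 = 34
cache2 → cache1 → db1 → web1 → lb1 → api1: 9 + 4 + 6 + 4 + 18 = 41
cache2 → cache1 → db1 → web1 → mq2 → api1: 9 + 4 + 6 + 23 + 7 = 49
The minimum is 34 ms.

34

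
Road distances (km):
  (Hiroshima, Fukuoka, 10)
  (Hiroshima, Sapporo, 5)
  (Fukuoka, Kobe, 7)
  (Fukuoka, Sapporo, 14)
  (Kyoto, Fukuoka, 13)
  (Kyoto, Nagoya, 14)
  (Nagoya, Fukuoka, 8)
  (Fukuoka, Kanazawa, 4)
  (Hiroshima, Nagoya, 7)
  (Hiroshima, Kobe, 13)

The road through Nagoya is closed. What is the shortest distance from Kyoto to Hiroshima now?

Routes from Kyoto to Hiroshima avoiding Nagoya:
Kyoto-Fukuoka-Hiroshima: 13 + 10 = 23
Kyoto-Fukuoka-Kobe-Hiroshima: 13 + 7 + 13 = 33
Kyoto-Fukuoka-Sapporo-Hiroshima: 13 + 14 + 5 = 32
Shortest: 23 km.

23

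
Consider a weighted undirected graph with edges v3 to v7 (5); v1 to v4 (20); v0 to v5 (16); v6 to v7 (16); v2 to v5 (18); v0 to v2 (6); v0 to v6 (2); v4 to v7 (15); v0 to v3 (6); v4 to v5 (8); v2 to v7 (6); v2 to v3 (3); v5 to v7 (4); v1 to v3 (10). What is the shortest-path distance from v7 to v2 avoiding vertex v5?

Some routes from v7 to v2 avoiding v5:
v7 - v6 - v0 - v2: 16 + 2 + 6 = 24
v7 - v4 - v1 - v3 - v2: 15 + 20 + 10 + 3 = 48
v7 - v3 - v0 - v2: 5 + 6 + 6 = 17
v7 - v3 - v2: 5 + 3 = 8
v7 - v6 - v0 - v3 - v2: 16 + 2 + 6 + 3 = 27
v7 - v2: 6
The minimum is 6.

6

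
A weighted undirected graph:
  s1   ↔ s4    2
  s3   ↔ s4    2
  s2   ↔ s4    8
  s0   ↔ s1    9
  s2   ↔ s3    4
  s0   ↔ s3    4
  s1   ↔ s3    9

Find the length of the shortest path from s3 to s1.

Routes from s3 to s1:
s3 → s2 → s4 → s1: 4 + 8 + 2 = 14
s3 → s4 → s1: 2 + 2 = 4
s3 → s1: 9
s3 → s0 → s1: 4 + 9 = 13
Shortest: 4.

4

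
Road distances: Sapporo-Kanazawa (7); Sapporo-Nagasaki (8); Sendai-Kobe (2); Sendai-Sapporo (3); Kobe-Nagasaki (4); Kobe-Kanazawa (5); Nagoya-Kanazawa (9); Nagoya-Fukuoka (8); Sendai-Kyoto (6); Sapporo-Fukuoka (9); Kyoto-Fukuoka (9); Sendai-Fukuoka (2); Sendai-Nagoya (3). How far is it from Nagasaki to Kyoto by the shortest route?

Comparing a few candidate routes:
Nagasaki -> Kobe -> Sendai -> Fukuoka -> Kyoto: 4 + 2 + 2 + 9 = 17
Nagasaki -> Kobe -> Sendai -> Kyoto: 4 + 2 + 6 = 12
Nagasaki -> Kobe -> Kanazawa -> Sapporo -> Sendai -> Kyoto: 4 + 5 + 7 + 3 + 6 = 25
Nagasaki -> Sapporo -> Sendai -> Fukuoka -> Kyoto: 8 + 3 + 2 + 9 = 22
Nagasaki -> Sapporo -> Sendai -> Kyoto: 8 + 3 + 6 = 17
The minimum is 12.

12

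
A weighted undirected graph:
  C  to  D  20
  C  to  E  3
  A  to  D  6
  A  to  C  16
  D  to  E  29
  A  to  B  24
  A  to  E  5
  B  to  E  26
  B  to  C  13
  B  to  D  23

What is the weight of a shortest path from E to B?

Some routes from E to B:
E-A-B: 5 + 24 = 29
E-B: 26
E-C-B: 3 + 13 = 16
The minimum is 16.

16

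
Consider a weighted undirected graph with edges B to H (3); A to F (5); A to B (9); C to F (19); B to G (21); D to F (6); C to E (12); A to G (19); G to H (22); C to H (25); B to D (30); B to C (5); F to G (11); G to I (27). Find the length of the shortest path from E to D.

37

Some routes from E to D:
E - C - B - G - F - D: 12 + 5 + 21 + 11 + 6 = 55
E - C - H - B - A - F - D: 12 + 25 + 3 + 9 + 5 + 6 = 60
E - C - B - H - G - F - D: 12 + 5 + 3 + 22 + 11 + 6 = 59
E - C - B - D: 12 + 5 + 30 = 47
E - C - F - D: 12 + 19 + 6 = 37
E - C - B - A - F - D: 12 + 5 + 9 + 5 + 6 = 37
Shortest: 37.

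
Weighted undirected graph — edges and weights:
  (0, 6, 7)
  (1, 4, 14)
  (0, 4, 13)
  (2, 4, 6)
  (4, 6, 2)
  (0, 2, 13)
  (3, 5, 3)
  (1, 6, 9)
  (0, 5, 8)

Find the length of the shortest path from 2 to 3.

Routes from 2 to 3:
2-0-5-3: 13 + 8 + 3 = 24
2-4-0-5-3: 6 + 13 + 8 + 3 = 30
2-4-1-6-0-5-3: 6 + 14 + 9 + 7 + 8 + 3 = 47
2-4-6-0-5-3: 6 + 2 + 7 + 8 + 3 = 26
The minimum is 24.

24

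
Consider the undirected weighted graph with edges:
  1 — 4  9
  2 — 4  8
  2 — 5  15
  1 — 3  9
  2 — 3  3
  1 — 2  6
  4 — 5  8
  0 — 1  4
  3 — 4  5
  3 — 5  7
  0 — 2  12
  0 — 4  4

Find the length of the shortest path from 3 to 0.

9

Some routes from 3 to 0:
3 -> 2 -> 1 -> 0: 3 + 6 + 4 = 13
3 -> 4 -> 0: 5 + 4 = 9
3 -> 2 -> 0: 3 + 12 = 15
3 -> 2 -> 4 -> 0: 3 + 8 + 4 = 15
3 -> 1 -> 0: 9 + 4 = 13
Best route has total 9.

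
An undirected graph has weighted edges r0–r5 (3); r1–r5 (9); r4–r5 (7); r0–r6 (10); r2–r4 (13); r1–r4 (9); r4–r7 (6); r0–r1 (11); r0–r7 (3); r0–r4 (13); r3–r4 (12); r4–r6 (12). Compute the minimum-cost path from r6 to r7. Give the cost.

Checking several routes:
r6 - r4 - r7: 12 + 6 = 18
r6 - r0 - r5 - r4 - r7: 10 + 3 + 7 + 6 = 26
r6 - r0 - r7: 10 + 3 = 13
r6 - r4 - r5 - r0 - r7: 12 + 7 + 3 + 3 = 25
The minimum is 13.

13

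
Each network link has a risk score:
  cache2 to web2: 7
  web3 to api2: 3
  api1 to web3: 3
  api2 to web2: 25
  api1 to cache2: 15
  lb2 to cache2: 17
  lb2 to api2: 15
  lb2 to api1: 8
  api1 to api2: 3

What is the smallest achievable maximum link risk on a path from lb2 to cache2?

15

A few of the lb2→cache2 routes:
lb2-api1-cache2: max(8, 15) = 15
lb2-cache2: max(17) = 17
lb2-api2-web3-api1-cache2: max(15, 3, 3, 15) = 15
lb2-api2-api1-cache2: max(15, 3, 15) = 15
The minimum achievable maximum is 15.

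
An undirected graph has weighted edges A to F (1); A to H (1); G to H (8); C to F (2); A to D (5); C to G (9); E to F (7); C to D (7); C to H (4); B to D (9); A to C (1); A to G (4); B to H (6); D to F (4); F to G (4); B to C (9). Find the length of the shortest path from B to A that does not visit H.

10

Some routes from B to A avoiding H:
B-C-F-A: 9 + 2 + 1 = 12
B-D-F-A: 9 + 4 + 1 = 14
B-D-F-C-A: 9 + 4 + 2 + 1 = 16
B-C-A: 9 + 1 = 10
B-D-A: 9 + 5 = 14
Best route has total 10.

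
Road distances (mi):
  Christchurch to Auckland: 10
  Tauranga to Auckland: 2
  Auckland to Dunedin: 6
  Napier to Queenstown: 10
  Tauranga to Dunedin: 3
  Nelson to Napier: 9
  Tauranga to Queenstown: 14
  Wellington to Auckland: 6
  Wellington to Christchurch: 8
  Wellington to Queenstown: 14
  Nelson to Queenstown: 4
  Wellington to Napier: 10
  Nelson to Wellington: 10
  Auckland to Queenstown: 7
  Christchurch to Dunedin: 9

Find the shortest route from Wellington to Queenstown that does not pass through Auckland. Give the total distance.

Routes from Wellington to Queenstown avoiding Auckland:
Wellington -> Nelson -> Queenstown: 10 + 4 = 14
Wellington -> Napier -> Nelson -> Queenstown: 10 + 9 + 4 = 23
Wellington -> Napier -> Queenstown: 10 + 10 = 20
Wellington -> Nelson -> Napier -> Queenstown: 10 + 9 + 10 = 29
Wellington -> Queenstown: 14
Wellington -> Christchurch -> Dunedin -> Tauranga -> Queenstown: 8 + 9 + 3 + 14 = 34
The minimum is 14 mi.

14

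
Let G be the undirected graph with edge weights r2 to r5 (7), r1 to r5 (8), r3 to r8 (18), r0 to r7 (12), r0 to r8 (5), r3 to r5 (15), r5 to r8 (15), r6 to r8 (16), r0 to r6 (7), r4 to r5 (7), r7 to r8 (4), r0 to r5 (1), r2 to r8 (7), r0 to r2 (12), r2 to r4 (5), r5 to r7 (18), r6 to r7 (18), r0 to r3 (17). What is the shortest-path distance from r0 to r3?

Checking several routes:
r0 - r5 - r2 - r8 - r3: 1 + 7 + 7 + 18 = 33
r0 - r3: 17
r0 - r8 - r3: 5 + 18 = 23
r0 - r5 - r3: 1 + 15 = 16
The minimum is 16.

16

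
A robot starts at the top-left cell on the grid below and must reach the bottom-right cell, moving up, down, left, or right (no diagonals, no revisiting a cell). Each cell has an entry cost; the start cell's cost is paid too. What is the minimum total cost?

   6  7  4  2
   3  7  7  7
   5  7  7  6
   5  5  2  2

28

Path [0,0] [1,0] [2,0] [3,0] [3,1] [3,2] [3,3]: 6 + 3 + 5 + 5 + 5 + 2 + 2 = 28.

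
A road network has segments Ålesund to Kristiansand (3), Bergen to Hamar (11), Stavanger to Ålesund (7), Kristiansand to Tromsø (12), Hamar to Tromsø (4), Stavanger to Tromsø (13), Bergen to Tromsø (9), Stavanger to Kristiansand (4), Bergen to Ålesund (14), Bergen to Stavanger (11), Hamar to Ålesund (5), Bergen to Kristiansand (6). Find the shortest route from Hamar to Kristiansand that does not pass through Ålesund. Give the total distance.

Checking several routes:
Hamar → Tromsø → Bergen → Kristiansand: 4 + 9 + 6 = 19
Hamar → Tromsø → Stavanger → Kristiansand: 4 + 13 + 4 = 21
Hamar → Bergen → Kristiansand: 11 + 6 = 17
Hamar → Tromsø → Kristiansand: 4 + 12 = 16
The minimum is 16.

16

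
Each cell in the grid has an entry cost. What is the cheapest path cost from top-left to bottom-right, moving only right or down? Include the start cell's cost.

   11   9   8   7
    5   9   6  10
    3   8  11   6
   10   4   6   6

Best path: [0,0] [1,0] [2,0] [2,1] [3,1] [3,2] [3,3]
Cost: 11 + 5 + 3 + 8 + 4 + 6 + 6 = 43
For comparison, the top-then-right route costs 57.

43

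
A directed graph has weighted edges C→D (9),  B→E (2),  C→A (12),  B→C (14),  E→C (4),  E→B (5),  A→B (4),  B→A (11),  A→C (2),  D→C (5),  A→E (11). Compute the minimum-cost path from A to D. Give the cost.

11

Routes from A to D:
A -> E -> C -> D: 11 + 4 + 9 = 24
A -> B -> E -> C -> D: 4 + 2 + 4 + 9 = 19
A -> E -> B -> C -> D: 11 + 5 + 14 + 9 = 39
A -> C -> D: 2 + 9 = 11
A -> B -> C -> D: 4 + 14 + 9 = 27
The minimum is 11.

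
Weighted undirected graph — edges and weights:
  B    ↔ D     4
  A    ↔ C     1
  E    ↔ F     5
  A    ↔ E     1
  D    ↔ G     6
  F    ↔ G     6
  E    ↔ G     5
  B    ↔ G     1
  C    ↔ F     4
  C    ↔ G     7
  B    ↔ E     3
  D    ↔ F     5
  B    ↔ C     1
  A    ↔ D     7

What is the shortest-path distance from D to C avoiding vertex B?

A few of the D→C routes:
D→G→C: 6 + 7 = 13
D→G→E→A→C: 6 + 5 + 1 + 1 = 13
D→F→E→A→C: 5 + 5 + 1 + 1 = 12
D→A→C: 7 + 1 = 8
D→F→C: 5 + 4 = 9
Shortest: 8.

8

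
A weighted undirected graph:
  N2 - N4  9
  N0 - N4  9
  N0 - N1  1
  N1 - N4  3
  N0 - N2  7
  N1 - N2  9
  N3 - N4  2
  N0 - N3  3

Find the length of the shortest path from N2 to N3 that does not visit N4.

Candidate routes:
N2-N1-N0-N3: 9 + 1 + 3 = 13
N2-N0-N3: 7 + 3 = 10
Shortest: 10.

10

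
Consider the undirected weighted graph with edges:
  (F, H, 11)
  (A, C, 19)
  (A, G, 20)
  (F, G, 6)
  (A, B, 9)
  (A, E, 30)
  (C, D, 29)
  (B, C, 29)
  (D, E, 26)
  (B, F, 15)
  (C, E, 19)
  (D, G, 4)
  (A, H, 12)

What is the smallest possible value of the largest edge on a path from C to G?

Some routes from C to G:
C → A → H → F → G: max(19, 12, 11, 6) = 19
C → B → A → G: max(29, 9, 20) = 29
C → A → B → F → G: max(19, 9, 15, 6) = 19
C → D → G: max(29, 4) = 29
C → E → D → G: max(19, 26, 4) = 26
C → A → G: max(19, 20) = 20
Best route has worst link 19.

19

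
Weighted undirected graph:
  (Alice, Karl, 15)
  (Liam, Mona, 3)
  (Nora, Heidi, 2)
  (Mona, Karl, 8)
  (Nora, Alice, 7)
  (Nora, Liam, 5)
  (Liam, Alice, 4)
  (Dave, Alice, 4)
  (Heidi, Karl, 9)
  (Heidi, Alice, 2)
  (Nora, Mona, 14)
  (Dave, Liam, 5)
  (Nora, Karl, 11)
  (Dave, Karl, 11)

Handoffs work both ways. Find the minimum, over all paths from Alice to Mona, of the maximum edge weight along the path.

A few of the Alice→Mona routes:
Alice -> Heidi -> Nora -> Liam -> Mona: max(2, 2, 5, 3) = 5
Alice -> Dave -> Liam -> Mona: max(4, 5, 3) = 5
Alice -> Liam -> Mona: max(4, 3) = 4
The minimum achievable maximum is 4.

4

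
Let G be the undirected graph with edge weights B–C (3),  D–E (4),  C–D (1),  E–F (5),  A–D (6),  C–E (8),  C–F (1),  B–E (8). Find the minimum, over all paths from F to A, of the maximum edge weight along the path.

6

Checking several routes:
F - E - D - A: max(5, 4, 6) = 6
F - C - B - E - D - A: max(1, 3, 8, 4, 6) = 8
F - C - E - D - A: max(1, 8, 4, 6) = 8
F - C - D - A: max(1, 1, 6) = 6
F - E - B - C - D - A: max(5, 8, 3, 1, 6) = 8
The minimum achievable maximum is 6.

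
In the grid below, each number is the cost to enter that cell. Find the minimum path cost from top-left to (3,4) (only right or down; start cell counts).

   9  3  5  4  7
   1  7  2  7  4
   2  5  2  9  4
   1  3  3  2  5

26

One optimal route is (0,0) (1,0) (2,0) (3,0) (3,1) (3,2) (3,3) (3,4).
Its cost is 9 + 1 + 2 + 1 + 3 + 3 + 2 + 5 = 26.
For comparison, the top-then-right route costs 41.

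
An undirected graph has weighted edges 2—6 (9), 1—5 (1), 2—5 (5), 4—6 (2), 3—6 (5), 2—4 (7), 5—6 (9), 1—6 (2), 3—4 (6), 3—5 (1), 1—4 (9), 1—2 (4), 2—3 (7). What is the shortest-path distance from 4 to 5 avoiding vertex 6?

A few of the 4→5 routes:
4 → 1 → 5: 9 + 1 = 10
4 → 2 → 5: 7 + 5 = 12
4 → 2 → 1 → 5: 7 + 4 + 1 = 12
4 → 3 → 5: 6 + 1 = 7
The minimum is 7.

7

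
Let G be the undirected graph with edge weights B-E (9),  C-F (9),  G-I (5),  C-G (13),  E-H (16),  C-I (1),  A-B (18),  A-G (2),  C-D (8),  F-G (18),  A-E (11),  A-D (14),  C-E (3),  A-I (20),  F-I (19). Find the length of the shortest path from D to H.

A few of the D→H routes:
D -> A -> E -> H: 14 + 11 + 16 = 41
D -> C -> E -> H: 8 + 3 + 16 = 27
D -> C -> I -> G -> A -> E -> H: 8 + 1 + 5 + 2 + 11 + 16 = 43
D -> A -> G -> I -> C -> E -> H: 14 + 2 + 5 + 1 + 3 + 16 = 41
D -> A -> G -> C -> E -> H: 14 + 2 + 13 + 3 + 16 = 48
The minimum is 27.

27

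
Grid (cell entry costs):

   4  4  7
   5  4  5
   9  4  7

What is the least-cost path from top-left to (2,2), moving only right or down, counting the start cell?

23

Best path: (0,0)→(0,1)→(1,1)→(2,1)→(2,2)
Cost: 4 + 4 + 4 + 4 + 7 = 23
For comparison, the top-then-right route costs 27.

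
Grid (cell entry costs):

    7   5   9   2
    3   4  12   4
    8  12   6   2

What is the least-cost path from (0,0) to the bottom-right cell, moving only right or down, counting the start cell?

29

Path r0c0 -> r0c1 -> r0c2 -> r0c3 -> r1c3 -> r2c3: 7 + 5 + 9 + 2 + 4 + 2 = 29.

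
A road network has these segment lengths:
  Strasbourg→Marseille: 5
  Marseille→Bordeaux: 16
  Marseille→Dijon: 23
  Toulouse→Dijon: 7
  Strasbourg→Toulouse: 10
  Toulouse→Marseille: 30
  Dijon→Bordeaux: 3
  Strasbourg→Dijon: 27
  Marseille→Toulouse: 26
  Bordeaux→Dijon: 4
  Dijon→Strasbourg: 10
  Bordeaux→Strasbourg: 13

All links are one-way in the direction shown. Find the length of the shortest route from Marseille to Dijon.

Candidate routes:
Marseille-Bordeaux-Strasbourg-Dijon: 16 + 13 + 27 = 56
Marseille-Bordeaux-Dijon: 16 + 4 = 20
Marseille-Bordeaux-Strasbourg-Toulouse-Dijon: 16 + 13 + 10 + 7 = 46
Marseille-Toulouse-Dijon: 26 + 7 = 33
Marseille-Dijon: 23
The minimum is 20.

20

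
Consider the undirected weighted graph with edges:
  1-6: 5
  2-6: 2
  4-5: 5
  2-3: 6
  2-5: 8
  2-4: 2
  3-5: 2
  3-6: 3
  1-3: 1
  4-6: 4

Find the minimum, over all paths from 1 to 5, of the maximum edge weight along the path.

Comparing a few candidate routes:
1 -> 3 -> 5: max(1, 2) = 2
1 -> 6 -> 2 -> 4 -> 5: max(5, 2, 2, 5) = 5
1 -> 3 -> 6 -> 2 -> 4 -> 5: max(1, 3, 2, 2, 5) = 5
1 -> 6 -> 3 -> 5: max(5, 3, 2) = 5
1 -> 6 -> 4 -> 5: max(5, 4, 5) = 5
Smallest bottleneck: 2.

2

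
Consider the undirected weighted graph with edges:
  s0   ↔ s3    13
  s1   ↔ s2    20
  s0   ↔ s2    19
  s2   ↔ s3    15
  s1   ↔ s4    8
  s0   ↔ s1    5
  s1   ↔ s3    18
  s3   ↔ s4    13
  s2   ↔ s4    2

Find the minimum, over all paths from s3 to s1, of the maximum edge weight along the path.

Some routes from s3 to s1:
s3→s4→s1: max(13, 8) = 13
s3→s0→s1: max(13, 5) = 13
s3→s2→s4→s1: max(15, 2, 8) = 15
The minimum achievable maximum is 13.

13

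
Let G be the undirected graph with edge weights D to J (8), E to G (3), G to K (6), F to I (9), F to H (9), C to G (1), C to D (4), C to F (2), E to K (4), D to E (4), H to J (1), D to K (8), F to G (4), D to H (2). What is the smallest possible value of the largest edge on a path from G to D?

Some routes from G to D:
G - K - E - D: max(6, 4, 4) = 6
G - C - D: max(1, 4) = 4
G - E - D: max(3, 4) = 4
G - E - K - D: max(3, 4, 8) = 8
G - K - D: max(6, 8) = 8
G - F - C - D: max(4, 2, 4) = 4
Best route has worst link 4.

4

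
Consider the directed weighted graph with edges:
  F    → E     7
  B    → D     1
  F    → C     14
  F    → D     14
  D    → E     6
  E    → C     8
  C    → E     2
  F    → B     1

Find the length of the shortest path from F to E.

7

A few of the F→E routes:
F - B - D - E: 1 + 1 + 6 = 8
F - C - E: 14 + 2 = 16
F - E: 7
The minimum is 7.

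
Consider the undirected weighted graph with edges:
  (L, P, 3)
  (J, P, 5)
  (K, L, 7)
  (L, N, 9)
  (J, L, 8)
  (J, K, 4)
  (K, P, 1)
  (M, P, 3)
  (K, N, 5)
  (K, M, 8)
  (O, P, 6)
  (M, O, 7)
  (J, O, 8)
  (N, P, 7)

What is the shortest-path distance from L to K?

Comparing a few candidate routes:
L→P→K: 3 + 1 = 4
L→J→K: 8 + 4 = 12
L→K: 7
Best route has total 4.

4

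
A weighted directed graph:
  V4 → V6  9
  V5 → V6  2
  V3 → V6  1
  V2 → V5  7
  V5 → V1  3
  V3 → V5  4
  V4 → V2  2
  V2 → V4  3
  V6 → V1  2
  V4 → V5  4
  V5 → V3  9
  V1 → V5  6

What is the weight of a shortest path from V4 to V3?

Candidate routes:
V4 -> V6 -> V1 -> V5 -> V3: 9 + 2 + 6 + 9 = 26
V4 -> V2 -> V5 -> V3: 2 + 7 + 9 = 18
V4 -> V5 -> V3: 4 + 9 = 13
The minimum is 13.

13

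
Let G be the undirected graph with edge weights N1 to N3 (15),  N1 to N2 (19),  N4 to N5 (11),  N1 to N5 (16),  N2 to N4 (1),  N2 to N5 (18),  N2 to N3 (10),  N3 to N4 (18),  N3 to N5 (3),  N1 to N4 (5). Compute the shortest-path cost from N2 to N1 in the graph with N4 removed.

Comparing a few candidate routes:
N2 -> N3 -> N1: 10 + 15 = 25
N2 -> N1: 19
N2 -> N3 -> N5 -> N1: 10 + 3 + 16 = 29
Shortest: 19.

19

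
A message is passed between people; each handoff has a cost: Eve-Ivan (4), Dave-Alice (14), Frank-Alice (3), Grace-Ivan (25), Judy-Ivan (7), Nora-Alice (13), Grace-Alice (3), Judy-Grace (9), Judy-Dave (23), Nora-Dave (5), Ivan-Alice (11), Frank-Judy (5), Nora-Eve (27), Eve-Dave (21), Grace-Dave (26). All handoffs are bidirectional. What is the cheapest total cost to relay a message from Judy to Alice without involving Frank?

A few of the Judy→Alice routes:
Judy - Grace - Alice: 9 + 3 = 12
Judy - Ivan - Alice: 7 + 11 = 18
Judy - Ivan - Grace - Alice: 7 + 25 + 3 = 35
Shortest: 12.

12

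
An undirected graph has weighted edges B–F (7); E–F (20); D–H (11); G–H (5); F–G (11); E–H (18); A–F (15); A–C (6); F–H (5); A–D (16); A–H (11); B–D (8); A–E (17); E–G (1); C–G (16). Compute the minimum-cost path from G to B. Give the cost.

17

A few of the G→B routes:
G -> F -> B: 11 + 7 = 18
G -> H -> D -> B: 5 + 11 + 8 = 24
G -> H -> F -> B: 5 + 5 + 7 = 17
The minimum is 17.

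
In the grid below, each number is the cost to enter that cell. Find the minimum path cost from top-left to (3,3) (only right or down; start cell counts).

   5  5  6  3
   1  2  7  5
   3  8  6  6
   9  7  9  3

29

Take (0,0) -> (1,0) -> (1,1) -> (1,2) -> (1,3) -> (2,3) -> (3,3) for a total of 5 + 1 + 2 + 7 + 5 + 6 + 3 = 29.
For comparison, the top-then-right route costs 33.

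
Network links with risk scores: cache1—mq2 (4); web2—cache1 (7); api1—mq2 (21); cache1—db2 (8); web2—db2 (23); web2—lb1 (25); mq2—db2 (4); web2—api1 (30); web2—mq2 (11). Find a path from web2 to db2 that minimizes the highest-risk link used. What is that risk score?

Some routes from web2 to db2:
web2-db2: max(23) = 23
web2-cache1-mq2-db2: max(7, 4, 4) = 7
web2-mq2-db2: max(11, 4) = 11
web2-api1-mq2-db2: max(30, 21, 4) = 30
web2-mq2-cache1-db2: max(11, 4, 8) = 11
web2-cache1-db2: max(7, 8) = 8
Smallest bottleneck: 7.

7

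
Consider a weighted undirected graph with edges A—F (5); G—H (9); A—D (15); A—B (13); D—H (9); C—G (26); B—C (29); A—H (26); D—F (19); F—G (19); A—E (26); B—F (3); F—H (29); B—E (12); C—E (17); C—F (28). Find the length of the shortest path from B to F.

Checking several routes:
B - E - C - F: 12 + 17 + 28 = 57
B - A - D - F: 13 + 15 + 19 = 47
B - E - A - F: 12 + 26 + 5 = 43
B - F: 3
B - A - F: 13 + 5 = 18
Shortest: 3.

3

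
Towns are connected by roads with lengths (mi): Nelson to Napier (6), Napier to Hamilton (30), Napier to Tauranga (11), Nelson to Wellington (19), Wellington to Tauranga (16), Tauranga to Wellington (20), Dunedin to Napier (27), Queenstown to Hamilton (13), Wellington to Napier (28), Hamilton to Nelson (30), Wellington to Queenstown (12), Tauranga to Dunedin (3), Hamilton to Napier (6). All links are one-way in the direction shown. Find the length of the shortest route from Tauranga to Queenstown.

Paths from Tauranga to Queenstown:
Tauranga → Dunedin → Napier → Hamilton → Nelson → Wellington → Queenstown: 3 + 27 + 30 + 30 + 19 + 12 = 121
Tauranga → Wellington → Queenstown: 20 + 12 = 32
The minimum is 32 mi.

32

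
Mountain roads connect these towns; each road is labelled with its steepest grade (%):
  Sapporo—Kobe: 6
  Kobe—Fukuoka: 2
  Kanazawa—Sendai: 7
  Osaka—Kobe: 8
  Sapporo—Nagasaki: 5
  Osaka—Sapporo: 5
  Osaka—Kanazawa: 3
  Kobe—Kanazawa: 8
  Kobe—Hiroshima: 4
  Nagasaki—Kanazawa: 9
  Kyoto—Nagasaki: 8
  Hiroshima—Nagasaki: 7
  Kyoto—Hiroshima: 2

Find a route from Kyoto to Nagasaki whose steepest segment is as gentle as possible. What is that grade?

6

A few of the Kyoto→Nagasaki routes:
Kyoto → Nagasaki: max(8) = 8
Kyoto → Hiroshima → Kobe → Sapporo → Osaka → Kanazawa → Nagasaki: max(2, 4, 6, 5, 3, 9) = 9
Kyoto → Hiroshima → Nagasaki: max(2, 7) = 7
Kyoto → Hiroshima → Kobe → Kanazawa → Osaka → Sapporo → Nagasaki: max(2, 4, 8, 3, 5, 5) = 8
Kyoto → Hiroshima → Kobe → Osaka → Sapporo → Nagasaki: max(2, 4, 8, 5, 5) = 8
Kyoto → Hiroshima → Kobe → Sapporo → Nagasaki: max(2, 4, 6, 5) = 6
Best route has worst link 6%.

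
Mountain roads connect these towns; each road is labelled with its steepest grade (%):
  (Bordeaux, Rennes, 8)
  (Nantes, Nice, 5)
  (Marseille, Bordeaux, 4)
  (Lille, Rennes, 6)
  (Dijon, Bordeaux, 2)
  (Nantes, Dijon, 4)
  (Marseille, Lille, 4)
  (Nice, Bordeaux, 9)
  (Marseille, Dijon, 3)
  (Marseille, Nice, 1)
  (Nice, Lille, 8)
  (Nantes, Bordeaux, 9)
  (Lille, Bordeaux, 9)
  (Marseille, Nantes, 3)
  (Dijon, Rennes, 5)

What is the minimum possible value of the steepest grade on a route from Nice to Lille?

4

Checking several routes:
Nice -> Nantes -> Dijon -> Bordeaux -> Marseille -> Lille: max(5, 4, 2, 4, 4) = 5
Nice -> Marseille -> Lille: max(1, 4) = 4
Nice -> Nantes -> Dijon -> Marseille -> Lille: max(5, 4, 3, 4) = 5
Nice -> Nantes -> Marseille -> Lille: max(5, 3, 4) = 5
Smallest bottleneck: 4%.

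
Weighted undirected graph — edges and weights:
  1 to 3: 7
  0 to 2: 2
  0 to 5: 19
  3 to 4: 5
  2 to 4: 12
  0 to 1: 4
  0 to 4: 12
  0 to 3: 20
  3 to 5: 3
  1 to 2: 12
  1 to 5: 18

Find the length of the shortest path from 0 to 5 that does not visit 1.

Paths from 0 to 5 avoiding 1:
0-5: 19
0-3-5: 20 + 3 = 23
0-4-3-5: 12 + 5 + 3 = 20
0-2-4-3-5: 2 + 12 + 5 + 3 = 22
Best route has total 19.

19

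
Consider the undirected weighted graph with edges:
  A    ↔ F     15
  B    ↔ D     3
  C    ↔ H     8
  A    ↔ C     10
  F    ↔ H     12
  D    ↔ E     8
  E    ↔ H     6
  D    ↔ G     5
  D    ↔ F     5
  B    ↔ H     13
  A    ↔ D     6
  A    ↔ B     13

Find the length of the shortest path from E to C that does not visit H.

24

Routes from E to C avoiding H:
E - D - F - A - C: 8 + 5 + 15 + 10 = 38
E - D - B - A - C: 8 + 3 + 13 + 10 = 34
E - D - A - C: 8 + 6 + 10 = 24
Shortest: 24.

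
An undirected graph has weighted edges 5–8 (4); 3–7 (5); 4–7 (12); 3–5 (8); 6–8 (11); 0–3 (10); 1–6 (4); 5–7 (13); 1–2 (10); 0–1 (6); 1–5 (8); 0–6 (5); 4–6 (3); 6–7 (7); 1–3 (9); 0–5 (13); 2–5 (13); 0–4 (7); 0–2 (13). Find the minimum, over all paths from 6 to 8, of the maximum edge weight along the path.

8

Some routes from 6 to 8:
6-4-0-1-5-8: max(3, 7, 6, 8, 4) = 8
6-7-3-5-8: max(7, 5, 8, 4) = 8
6-0-1-5-8: max(5, 6, 8, 4) = 8
Best route has worst link 8.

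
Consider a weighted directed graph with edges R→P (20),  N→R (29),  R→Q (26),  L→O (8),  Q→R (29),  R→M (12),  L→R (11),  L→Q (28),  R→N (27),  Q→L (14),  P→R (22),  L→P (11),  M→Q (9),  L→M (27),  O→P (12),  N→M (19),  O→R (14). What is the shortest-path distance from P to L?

Paths from P to L:
P -> R -> Q -> L: 22 + 26 + 14 = 62
P -> R -> M -> Q -> L: 22 + 12 + 9 + 14 = 57
P -> R -> N -> M -> Q -> L: 22 + 27 + 19 + 9 + 14 = 91
The minimum is 57.

57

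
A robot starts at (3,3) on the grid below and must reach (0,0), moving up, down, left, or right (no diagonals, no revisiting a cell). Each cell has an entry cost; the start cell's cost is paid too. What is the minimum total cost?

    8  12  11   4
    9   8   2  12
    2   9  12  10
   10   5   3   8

44

Take (3,3) -> (3,2) -> (3,1) -> (2,1) -> (2,0) -> (1,0) -> (0,0) for a total of 8 + 3 + 5 + 9 + 2 + 9 + 8 = 44.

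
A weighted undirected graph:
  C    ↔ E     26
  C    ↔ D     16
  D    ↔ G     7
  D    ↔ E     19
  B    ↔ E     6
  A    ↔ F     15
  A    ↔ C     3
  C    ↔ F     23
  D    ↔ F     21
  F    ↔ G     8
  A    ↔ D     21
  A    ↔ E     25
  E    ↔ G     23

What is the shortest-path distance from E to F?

31

A few of the E→F routes:
E → C → A → F: 26 + 3 + 15 = 44
E → A → F: 25 + 15 = 40
E → G → F: 23 + 8 = 31
E → D → G → F: 19 + 7 + 8 = 34
E → D → F: 19 + 21 = 40
Best route has total 31.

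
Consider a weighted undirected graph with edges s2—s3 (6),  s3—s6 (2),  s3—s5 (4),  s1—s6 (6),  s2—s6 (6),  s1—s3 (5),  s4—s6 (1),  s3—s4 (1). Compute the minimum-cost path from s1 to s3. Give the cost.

5

Paths from s1 to s3:
s1→s6→s4→s3: 6 + 1 + 1 = 8
s1→s3: 5
s1→s6→s3: 6 + 2 = 8
s1→s6→s2→s3: 6 + 6 + 6 = 18
Best route has total 5.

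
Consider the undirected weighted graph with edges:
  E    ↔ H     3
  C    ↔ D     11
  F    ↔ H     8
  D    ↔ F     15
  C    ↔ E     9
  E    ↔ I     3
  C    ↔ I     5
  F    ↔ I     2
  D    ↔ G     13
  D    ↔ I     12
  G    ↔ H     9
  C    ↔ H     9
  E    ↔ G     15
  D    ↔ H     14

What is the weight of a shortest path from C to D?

11

A few of the C→D routes:
C - I - F - D: 5 + 2 + 15 = 22
C - I - D: 5 + 12 = 17
C - D: 11
Best route has total 11.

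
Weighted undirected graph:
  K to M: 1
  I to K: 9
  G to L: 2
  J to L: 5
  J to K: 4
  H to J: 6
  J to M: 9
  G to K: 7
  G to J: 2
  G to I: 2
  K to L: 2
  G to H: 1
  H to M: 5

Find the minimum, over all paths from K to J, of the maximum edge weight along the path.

2

Some routes from K to J:
K - J: max(4) = 4
K - L - J: max(2, 5) = 5
K - M - H - G - L - J: max(1, 5, 1, 2, 5) = 5
K - L - G - J: max(2, 2, 2) = 2
The minimum achievable maximum is 2.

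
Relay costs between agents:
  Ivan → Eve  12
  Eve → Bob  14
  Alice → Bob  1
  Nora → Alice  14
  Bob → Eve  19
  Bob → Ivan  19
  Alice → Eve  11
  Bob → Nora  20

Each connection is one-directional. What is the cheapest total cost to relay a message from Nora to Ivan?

34

Candidate routes:
Nora -> Alice -> Eve -> Bob -> Ivan: 14 + 11 + 14 + 19 = 58
Nora -> Alice -> Bob -> Ivan: 14 + 1 + 19 = 34
Best route has total 34.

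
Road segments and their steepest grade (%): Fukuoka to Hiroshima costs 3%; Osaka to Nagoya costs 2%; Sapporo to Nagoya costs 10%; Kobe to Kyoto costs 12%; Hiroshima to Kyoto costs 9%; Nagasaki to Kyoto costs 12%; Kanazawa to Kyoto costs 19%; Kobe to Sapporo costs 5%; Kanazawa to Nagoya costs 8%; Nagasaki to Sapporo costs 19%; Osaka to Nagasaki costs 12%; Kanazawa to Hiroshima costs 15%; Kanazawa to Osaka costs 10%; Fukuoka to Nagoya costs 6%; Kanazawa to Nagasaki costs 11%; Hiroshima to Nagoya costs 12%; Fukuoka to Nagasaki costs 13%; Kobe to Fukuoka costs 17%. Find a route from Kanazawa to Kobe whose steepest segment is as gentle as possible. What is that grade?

10

Some routes from Kanazawa to Kobe:
Kanazawa→Osaka→Nagoya→Sapporo→Kobe: max(10, 2, 10, 5) = 10
Kanazawa→Osaka→Nagoya→Fukuoka→Hiroshima→Kyoto→Kobe: max(10, 2, 6, 3, 9, 12) = 12
Kanazawa→Osaka→Nagasaki→Kyoto→Kobe: max(10, 12, 12, 12) = 12
Kanazawa→Nagoya→Sapporo→Kobe: max(8, 10, 5) = 10
Kanazawa→Osaka→Nagasaki→Kyoto→Hiroshima→Fukuoka→Nagoya→Sapporo→Kobe: max(10, 12, 12, 9, 3, 6, 10, 5) = 12
Kanazawa→Osaka→Nagasaki→Kyoto→Hiroshima→Nagoya→Sapporo→Kobe: max(10, 12, 12, 9, 12, 10, 5) = 12
Best route has worst link 10%.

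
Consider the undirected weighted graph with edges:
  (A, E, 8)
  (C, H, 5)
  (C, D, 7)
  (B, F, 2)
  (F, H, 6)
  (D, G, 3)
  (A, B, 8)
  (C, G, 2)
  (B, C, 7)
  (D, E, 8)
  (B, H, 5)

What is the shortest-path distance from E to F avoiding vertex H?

18

Paths from E to F avoiding H:
E -> D -> C -> B -> F: 8 + 7 + 7 + 2 = 24
E -> D -> G -> C -> B -> F: 8 + 3 + 2 + 7 + 2 = 22
E -> A -> B -> F: 8 + 8 + 2 = 18
The minimum is 18.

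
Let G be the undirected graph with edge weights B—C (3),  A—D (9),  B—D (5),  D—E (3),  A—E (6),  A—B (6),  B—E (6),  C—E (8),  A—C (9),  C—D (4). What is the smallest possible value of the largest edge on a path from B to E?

Comparing a few candidate routes:
B→E: max(6) = 6
B→D→E: max(5, 3) = 5
B→A→E: max(6, 6) = 6
B→C→E: max(3, 8) = 8
B→C→D→E: max(3, 4, 3) = 4
Smallest bottleneck: 4.

4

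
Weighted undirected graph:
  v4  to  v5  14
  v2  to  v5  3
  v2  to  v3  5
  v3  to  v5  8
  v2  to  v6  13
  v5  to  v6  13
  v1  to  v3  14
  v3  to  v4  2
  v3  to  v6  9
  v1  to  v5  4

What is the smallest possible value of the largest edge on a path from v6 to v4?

9

Comparing a few candidate routes:
v6 -> v5 -> v3 -> v4: max(13, 8, 2) = 13
v6 -> v2 -> v3 -> v4: max(13, 5, 2) = 13
v6 -> v5 -> v2 -> v3 -> v4: max(13, 3, 5, 2) = 13
v6 -> v3 -> v4: max(9, 2) = 9
v6 -> v2 -> v5 -> v3 -> v4: max(13, 3, 8, 2) = 13
Best route has worst link 9.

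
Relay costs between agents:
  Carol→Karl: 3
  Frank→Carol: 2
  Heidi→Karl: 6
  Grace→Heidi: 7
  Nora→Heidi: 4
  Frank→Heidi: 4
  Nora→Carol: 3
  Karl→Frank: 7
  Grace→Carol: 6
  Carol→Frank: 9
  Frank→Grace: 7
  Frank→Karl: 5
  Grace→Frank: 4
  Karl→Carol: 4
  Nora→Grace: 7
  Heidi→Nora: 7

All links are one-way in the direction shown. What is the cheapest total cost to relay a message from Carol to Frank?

Routes from Carol to Frank:
Carol → Frank: 9
Carol → Karl → Frank: 3 + 7 = 10
Best route has total 9.

9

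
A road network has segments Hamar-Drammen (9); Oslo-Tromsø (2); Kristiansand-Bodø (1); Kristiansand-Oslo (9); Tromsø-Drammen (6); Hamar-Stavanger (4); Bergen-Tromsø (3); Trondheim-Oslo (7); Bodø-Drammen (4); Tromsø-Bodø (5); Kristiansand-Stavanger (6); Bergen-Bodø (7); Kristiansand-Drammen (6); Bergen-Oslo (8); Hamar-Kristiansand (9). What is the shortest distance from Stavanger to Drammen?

11

A few of the Stavanger→Drammen routes:
Stavanger→Hamar→Drammen: 4 + 9 = 13
Stavanger→Kristiansand→Bodø→Drammen: 6 + 1 + 4 = 11
Stavanger→Kristiansand→Drammen: 6 + 6 = 12
Best route has total 11.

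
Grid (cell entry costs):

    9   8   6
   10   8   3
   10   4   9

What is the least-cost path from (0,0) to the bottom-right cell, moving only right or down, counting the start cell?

Best path: (0,0) -> (0,1) -> (0,2) -> (1,2) -> (2,2)
Cost: 9 + 8 + 6 + 3 + 9 = 35

35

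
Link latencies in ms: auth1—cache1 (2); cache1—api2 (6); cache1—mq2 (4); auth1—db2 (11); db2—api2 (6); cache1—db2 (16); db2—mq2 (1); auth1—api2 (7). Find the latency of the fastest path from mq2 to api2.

7

Checking several routes:
mq2 -> cache1 -> auth1 -> api2: 4 + 2 + 7 = 13
mq2 -> db2 -> api2: 1 + 6 = 7
mq2 -> cache1 -> api2: 4 + 6 = 10
The minimum is 7 ms.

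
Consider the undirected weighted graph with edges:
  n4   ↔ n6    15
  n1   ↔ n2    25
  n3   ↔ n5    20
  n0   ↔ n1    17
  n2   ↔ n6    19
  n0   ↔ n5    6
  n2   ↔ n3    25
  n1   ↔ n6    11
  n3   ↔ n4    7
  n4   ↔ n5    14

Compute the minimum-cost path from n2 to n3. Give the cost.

25

Checking several routes:
n2 - n6 - n4 - n3: 19 + 15 + 7 = 41
n2 - n1 - n6 - n4 - n3: 25 + 11 + 15 + 7 = 58
n2 - n3: 25
Best route has total 25.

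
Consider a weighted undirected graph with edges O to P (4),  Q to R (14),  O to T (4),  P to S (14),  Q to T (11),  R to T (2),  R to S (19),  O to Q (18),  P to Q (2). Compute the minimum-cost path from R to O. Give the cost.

6

Some routes from R to O:
R-T-O: 2 + 4 = 6
R-Q-O: 14 + 18 = 32
R-Q-P-O: 14 + 2 + 4 = 20
R-T-Q-O: 2 + 11 + 18 = 31
R-Q-T-O: 14 + 11 + 4 = 29
R-T-Q-P-O: 2 + 11 + 2 + 4 = 19
Best route has total 6.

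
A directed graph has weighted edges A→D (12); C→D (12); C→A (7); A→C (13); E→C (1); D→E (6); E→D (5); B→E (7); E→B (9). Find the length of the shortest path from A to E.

Routes from A to E:
A → D → E: 12 + 6 = 18
A → C → D → E: 13 + 12 + 6 = 31
The minimum is 18.

18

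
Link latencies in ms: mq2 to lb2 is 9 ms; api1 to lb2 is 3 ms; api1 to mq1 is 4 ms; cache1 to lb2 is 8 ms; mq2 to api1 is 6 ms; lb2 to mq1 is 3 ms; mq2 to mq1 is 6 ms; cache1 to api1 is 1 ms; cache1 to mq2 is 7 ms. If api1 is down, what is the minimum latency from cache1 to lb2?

Routes from cache1 to lb2 avoiding api1:
cache1→lb2: 8
cache1→mq2→mq1→lb2: 7 + 6 + 3 = 16
cache1→mq2→lb2: 7 + 9 = 16
Best route has total 8 ms.

8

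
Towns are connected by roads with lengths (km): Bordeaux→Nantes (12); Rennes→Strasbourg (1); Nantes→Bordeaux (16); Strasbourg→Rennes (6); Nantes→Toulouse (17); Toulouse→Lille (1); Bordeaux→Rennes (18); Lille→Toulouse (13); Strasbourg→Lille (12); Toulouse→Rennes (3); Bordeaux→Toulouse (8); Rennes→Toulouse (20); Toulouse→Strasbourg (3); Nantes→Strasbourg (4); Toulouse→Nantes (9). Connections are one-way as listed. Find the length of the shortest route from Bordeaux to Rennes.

11

Comparing a few candidate routes:
Bordeaux-Rennes: 18
Bordeaux-Toulouse-Strasbourg-Rennes: 8 + 3 + 6 = 17
Bordeaux-Toulouse-Rennes: 8 + 3 = 11
Best route has total 11 km.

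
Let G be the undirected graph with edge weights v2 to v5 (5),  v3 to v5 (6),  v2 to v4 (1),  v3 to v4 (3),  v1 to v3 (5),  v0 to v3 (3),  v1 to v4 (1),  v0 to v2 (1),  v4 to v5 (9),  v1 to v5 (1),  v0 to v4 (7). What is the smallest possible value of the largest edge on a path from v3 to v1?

3

Comparing a few candidate routes:
v3 -> v0 -> v2 -> v5 -> v1: max(3, 1, 5, 1) = 5
v3 -> v0 -> v2 -> v4 -> v1: max(3, 1, 1, 1) = 3
v3 -> v4 -> v1: max(3, 1) = 3
Best route has worst link 3.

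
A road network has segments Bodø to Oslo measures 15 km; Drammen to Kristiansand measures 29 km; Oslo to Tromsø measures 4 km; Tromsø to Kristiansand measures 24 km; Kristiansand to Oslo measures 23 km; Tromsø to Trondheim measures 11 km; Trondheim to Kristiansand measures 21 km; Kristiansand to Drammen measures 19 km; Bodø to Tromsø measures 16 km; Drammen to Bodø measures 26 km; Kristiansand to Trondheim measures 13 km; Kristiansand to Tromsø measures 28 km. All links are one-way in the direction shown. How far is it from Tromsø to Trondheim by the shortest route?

Paths from Tromsø to Trondheim:
Tromsø → Kristiansand → Trondheim: 24 + 13 = 37
Tromsø → Trondheim: 11
The minimum is 11 km.

11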